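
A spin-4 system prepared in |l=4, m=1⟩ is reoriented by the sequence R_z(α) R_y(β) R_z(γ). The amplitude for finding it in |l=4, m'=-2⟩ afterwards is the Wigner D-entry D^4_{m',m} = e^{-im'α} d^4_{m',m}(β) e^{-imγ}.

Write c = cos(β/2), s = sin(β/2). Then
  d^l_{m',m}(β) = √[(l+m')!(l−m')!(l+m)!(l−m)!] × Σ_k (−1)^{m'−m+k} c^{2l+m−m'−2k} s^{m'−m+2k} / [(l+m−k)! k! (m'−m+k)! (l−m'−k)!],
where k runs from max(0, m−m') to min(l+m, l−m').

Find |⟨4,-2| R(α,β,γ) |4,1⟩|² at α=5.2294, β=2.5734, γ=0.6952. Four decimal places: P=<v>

P=0.2851

D^4_{-2,1}(5.2294,2.5734,0.6952) = e^{-i·-2·5.2294}·d^4_{-2,1}(2.5734)·e^{-i·1·0.6952}. Compute d first:
c=cos(2.5734/2)=0.280290, s=sin(2.5734/2)=0.959915; N=√[2·720·120·6]=1018.233765
k: max(0,(1)−(-2))=3 … min(4+(1),4−(-2))=5
  k=3: (−1)^0·1018.2338/(72)·0.2803^5·0.9599^3 = +0.021640
  k=4: (−1)^1·1018.2338/(48)·0.2803^3·0.9599^5 = -0.380710
  k=5: (−1)^2·1018.2338/(240)·0.2803^1·0.9599^7 = +0.893047
d^4_{-2,1}(2.5734) = +0.021640 -0.380710 +0.893047 = +0.533977
|D^4_{-2,1}|² = |d^4_{-2,1}(β)|² = (+0.533977)² = 0.285132 (the z-rotation phases have unit modulus)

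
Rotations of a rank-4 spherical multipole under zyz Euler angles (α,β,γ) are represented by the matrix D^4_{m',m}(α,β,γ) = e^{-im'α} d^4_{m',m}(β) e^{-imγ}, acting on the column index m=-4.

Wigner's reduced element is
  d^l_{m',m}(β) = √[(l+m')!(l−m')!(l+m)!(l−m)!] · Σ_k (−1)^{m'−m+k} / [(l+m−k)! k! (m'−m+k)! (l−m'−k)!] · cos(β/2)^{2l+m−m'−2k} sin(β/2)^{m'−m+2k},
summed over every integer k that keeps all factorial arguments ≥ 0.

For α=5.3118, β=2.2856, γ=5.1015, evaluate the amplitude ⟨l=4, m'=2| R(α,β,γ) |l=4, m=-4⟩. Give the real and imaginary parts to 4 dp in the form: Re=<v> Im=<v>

Re=-0.4842 Im=-0.1810

Split into d^4_{2,-4}(β=2.2856) × two z-phases.
With c≡cos(β/2)=0.415049 and s≡sin(β/2)=0.909799, N=[720·2·1·40320]^{1/2}=7619.763776
Admissible k: 0..0 (factorial args all ≥0)
  k=0: (−1)^6·7619.7638/(1440)·0.4150^2·0.9098^6 = +0.516952
d^4_{2,-4}(2.2856) = +0.516952
Attach z-rotation phases: D = e^{-i(2)(5.3118)}·(+0.516952)·e^{-i(-4)(5.1015)} = -0.484246-0.180958i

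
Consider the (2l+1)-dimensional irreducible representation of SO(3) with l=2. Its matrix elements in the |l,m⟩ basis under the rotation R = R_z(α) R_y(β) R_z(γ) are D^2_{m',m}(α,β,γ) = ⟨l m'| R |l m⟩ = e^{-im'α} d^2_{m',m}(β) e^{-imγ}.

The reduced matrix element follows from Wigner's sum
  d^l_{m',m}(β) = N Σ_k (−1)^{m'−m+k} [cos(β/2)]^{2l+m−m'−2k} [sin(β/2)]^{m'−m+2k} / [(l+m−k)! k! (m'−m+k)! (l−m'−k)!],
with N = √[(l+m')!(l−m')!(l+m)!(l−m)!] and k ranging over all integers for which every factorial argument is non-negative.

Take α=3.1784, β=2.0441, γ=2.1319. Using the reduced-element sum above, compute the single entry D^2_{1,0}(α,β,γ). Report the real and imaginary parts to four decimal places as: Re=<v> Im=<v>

D^2_{1,0}(3.1784,2.0441,2.1319) = e^{-i·1·3.1784}·d^2_{1,0}(2.0441)·e^{-i·0·2.1319}. Compute d first:
With c≡cos(β/2)=0.521618 and s≡sin(β/2)=0.853179, N=[6·1·2·2]^{1/2}=4.898979
k∈{0,1} keeps every argument non-negative
  k=0: (−1)^1·4.8990/(2)·0.5216^3·0.8532^1 = -0.296602
  k=1: (−1)^2·4.8990/(2)·0.5216^1·0.8532^3 = +0.793504
d^2_{1,0}(2.0441) = -0.296602 +0.793504 = +0.496902
D = (-0.999323+0.036799i)·(+0.496902)·(+1.000000+0.000000i) = -0.496565+0.018286i

Re=-0.4966 Im=0.0183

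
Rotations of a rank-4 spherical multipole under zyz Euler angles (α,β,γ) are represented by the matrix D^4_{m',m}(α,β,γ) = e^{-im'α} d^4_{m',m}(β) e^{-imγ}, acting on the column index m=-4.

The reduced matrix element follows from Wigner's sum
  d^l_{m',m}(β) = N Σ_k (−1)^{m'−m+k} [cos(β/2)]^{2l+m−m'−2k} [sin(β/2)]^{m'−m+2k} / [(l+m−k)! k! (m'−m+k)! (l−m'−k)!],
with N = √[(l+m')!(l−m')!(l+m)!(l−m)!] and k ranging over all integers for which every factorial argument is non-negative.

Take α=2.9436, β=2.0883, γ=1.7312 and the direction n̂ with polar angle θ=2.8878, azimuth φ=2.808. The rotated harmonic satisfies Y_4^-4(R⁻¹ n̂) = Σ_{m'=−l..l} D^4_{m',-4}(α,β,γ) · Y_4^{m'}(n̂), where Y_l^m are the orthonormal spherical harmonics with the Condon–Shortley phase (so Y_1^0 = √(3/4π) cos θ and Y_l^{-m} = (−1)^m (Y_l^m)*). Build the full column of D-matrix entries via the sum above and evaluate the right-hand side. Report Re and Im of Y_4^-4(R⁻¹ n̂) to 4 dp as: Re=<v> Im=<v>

Re=0.0797 Im=0.0873

Need the full column D^4_{m',-4} for m'=−4..4 at α=2.9436, β=2.0883, γ=1.7312.
cos(β/2)=0.502637, sin(β/2)=0.864498
d^4_{-4,-4}: single k=0 term ⇒ +0.004074;  D = +0.004028-0.000610i
d^4_{-3,-4}: single k=0 term ⇒ -0.019819;  D = +0.019797+0.000944i
d^4_{-2,-4}: single k=0 term ⇒ +0.063772;  D = +0.061858+0.015507i
d^4_{-1,-4}: single k=0 term ⇒ -0.155116;  D = +0.140101+0.066578i
d^4_{0,-4}: single k=0 term ⇒ +0.298278;  D = +0.238960+0.178517i
d^4_{1,-4}: single k=0 term ⇒ -0.458856;  D = +0.306403+0.341563i
d^4_{2,-4}: single k=0 term ⇒ +0.558047;  D = +0.283649+0.480583i
d^4_{3,-4}: single k=0 term ⇒ -0.513034;  D = +0.168768+0.484480i
d^4_{4,-4}: single k=0 term ⇒ +0.311968;  D = +0.042671+0.309036i
Y_4^{m'}(θ=2.8878,φ=2.808) and Σ D·Y over m':
  (+0.0040-0.0006i)·(+0.0004+0.0017i)  (+0.0198+0.0009i)·(+0.0103+0.0161i)  (+0.0619+0.0155i)·(+0.0921+0.0725i)  (+0.1401+0.0666i)·(+0.3866+0.1340i)  (+0.2390+0.1785i)·(+0.5943+0.0000i)  (+0.3064+0.3416i)·(-0.3866+0.1340i)  (+0.2836+0.4806i)·(+0.0921-0.0725i)  (+0.1688+0.4845i)·(-0.0103+0.0161i)  (+0.0427+0.3090i)·(+0.0004-0.0017i)
Y_4^-4(R⁻¹ n̂) = +0.079747+0.087290i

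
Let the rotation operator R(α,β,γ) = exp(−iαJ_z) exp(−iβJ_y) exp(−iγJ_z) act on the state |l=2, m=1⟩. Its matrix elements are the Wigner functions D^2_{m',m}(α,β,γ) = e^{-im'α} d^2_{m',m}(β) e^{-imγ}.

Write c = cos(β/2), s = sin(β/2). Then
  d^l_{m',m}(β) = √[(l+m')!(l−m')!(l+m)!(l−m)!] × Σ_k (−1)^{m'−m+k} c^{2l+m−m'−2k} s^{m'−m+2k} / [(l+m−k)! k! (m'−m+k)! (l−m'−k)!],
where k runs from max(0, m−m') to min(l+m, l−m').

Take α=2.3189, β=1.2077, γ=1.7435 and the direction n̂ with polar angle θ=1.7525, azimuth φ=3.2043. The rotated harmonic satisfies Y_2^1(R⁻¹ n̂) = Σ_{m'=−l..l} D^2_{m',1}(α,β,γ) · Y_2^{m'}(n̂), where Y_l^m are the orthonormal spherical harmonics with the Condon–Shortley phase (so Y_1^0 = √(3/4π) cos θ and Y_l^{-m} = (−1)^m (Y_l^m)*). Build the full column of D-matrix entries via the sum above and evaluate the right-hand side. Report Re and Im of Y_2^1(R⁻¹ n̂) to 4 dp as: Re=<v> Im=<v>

Re=-0.2732 Im=0.2060

Need the full column D^2_{m',1} for m'=−2..2 at α=2.3189, β=1.2077, γ=1.7435.
cos(β/2)=0.823156, sin(β/2)=0.567816
d^2_{-2,1}: single k=3 term ⇒ +0.301394;  D = -0.292225+0.073775i
d^2_{-1,1}: k∈[2..3] ⇒ +0.655390 -0.103951 = +0.551439;  D = +0.462644+0.300077i
d^2_{0,1}: k∈[1..2] ⇒ +0.775763 -0.369131 = +0.406632;  D = -0.069878-0.400583i
d^2_{1,1}: k∈[0..1] ⇒ +0.459122 -0.655390 = -0.196269;  D = +0.118777-0.156248i
d^2_{2,1}: single k=0 term ⇒ -0.633408;  D = -0.630361+0.062047i
Y_2^{m'}(θ=1.7525,φ=3.2043) and Σ D·Y over m':
  (-0.2922+0.0738i)·(+0.3707-0.0467i)  (+0.4626+0.3001i)·(+0.1370-0.0086i)  (-0.0699-0.4006i)·(-0.2845+0.0000i)  (+0.1188-0.1562i)·(-0.1370-0.0086i)  (-0.6304+0.0620i)·(+0.3707+0.0467i)
Y_2^1(R⁻¹ n̂) = -0.273239+0.206042i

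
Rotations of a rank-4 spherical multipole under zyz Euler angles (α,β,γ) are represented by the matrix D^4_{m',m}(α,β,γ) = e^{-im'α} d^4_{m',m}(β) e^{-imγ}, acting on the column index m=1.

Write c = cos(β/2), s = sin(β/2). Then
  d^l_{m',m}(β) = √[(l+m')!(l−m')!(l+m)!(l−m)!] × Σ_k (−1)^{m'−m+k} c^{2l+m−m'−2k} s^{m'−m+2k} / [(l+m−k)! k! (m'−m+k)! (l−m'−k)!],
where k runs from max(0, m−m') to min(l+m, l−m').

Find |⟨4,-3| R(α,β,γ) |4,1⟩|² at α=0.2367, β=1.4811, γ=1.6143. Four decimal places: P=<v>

P=0.1646

Split into d^4_{-3,1}(β=1.4811) × two z-phases.
With c≡cos(β/2)=0.738098 and s≡sin(β/2)=0.674694, N=[1·5040·120·6]^{1/2}=1904.940944
Admissible k: 4..5 (factorial args all ≥0)
  k=4: (−1)^0·1904.9409/(144)·0.7381^4·0.6747^4 = +0.813582
  k=5: (−1)^1·1904.9409/(240)·0.7381^2·0.6747^6 = -0.407886
d^4_{-3,1}(1.4811) = +0.813582 -0.407886 = +0.405696
|D^4_{-3,1}|² = |d^4_{-3,1}(β)|² = (+0.405696)² = 0.164589 (the z-rotation phases have unit modulus)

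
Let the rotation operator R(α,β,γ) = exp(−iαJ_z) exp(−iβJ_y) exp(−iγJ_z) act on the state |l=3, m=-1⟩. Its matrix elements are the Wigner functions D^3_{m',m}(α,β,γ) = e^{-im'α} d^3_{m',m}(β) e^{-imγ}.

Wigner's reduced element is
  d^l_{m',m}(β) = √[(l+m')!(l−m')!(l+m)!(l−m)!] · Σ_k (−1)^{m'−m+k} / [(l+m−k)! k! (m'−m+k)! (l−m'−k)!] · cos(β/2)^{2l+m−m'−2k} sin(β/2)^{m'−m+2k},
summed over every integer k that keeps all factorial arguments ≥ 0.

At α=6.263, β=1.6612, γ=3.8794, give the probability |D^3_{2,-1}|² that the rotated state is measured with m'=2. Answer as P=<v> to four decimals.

D^3_{2,-1}(6.263,1.6612,3.8794) = e^{-i·2·6.263}·d^3_{2,-1}(1.6612)·e^{-i·-1·3.8794}. Compute d first:
Half-angle: c=0.674433, s=0.738336. N=√(120·1·2·24)=75.894664
Admissible k: 0..1 (factorial args all ≥0)
  k=0: (−1)^3·75.8947/(12)·0.6744^3·0.7383^3 = -0.780924
  k=1: (−1)^4·75.8947/(24)·0.6744^1·0.7383^5 = +0.467961
d^3_{2,-1}(1.6612) = -0.780924 +0.467961 = -0.312963
|D^3_{2,-1}|² = |d^3_{2,-1}(β)|² = (-0.312963)² = 0.097946 (the z-rotation phases have unit modulus)

P=0.0979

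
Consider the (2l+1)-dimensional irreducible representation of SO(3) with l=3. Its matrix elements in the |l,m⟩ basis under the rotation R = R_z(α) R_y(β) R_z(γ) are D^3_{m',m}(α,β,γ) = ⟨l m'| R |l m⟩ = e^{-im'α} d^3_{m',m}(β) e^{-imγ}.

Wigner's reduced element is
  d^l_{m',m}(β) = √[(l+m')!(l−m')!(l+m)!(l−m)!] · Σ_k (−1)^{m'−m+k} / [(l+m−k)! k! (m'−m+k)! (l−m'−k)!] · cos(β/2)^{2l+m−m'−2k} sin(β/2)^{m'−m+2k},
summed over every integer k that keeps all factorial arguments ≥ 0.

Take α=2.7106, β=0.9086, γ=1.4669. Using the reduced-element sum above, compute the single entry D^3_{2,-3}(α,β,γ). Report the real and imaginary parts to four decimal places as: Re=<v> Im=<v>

Re=-0.0187 Im=0.0305

First d^3_{2,-3}(β=0.9086), then the phase factors e^{-i(2)α} and e^{-i(-3)γ}:
c=cos(0.9086/2)=0.898568, s=sin(0.9086/2)=0.438833; N=√[120·1·1·720]=293.938769
Admissible k: 0..0 (factorial args all ≥0)
  k=0: (−1)^5·293.9388/(120)·0.8986^1·0.4388^5 = -0.035820
d^3_{2,-3}(0.9086) = -0.035820
D = (+0.650932+0.759136i)·(-0.035820)·(-0.306667-0.951817i) = -0.018732+0.030532i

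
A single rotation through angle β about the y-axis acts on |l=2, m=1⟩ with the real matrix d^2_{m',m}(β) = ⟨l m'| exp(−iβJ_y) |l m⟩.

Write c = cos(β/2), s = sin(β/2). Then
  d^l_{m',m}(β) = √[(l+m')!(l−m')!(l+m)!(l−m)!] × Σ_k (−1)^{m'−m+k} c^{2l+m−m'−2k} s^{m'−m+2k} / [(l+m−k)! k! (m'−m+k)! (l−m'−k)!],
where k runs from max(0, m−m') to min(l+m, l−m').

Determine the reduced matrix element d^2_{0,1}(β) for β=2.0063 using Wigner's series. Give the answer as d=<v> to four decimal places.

d=-0.4685

d^2_{0,1}(β=2.0063) via Wigner's sum:
Half-angle: c=0.537649, s=0.843169. N=√(2·2·6·1)=4.898979
k: max(0,(1)−(0))=1 … min(2+(1),2−(0))=2
  k=1: (−1)^0·4.8990/(2)·0.5376^3·0.8432^1 = +0.320986
  k=2: (−1)^1·4.8990/(2)·0.5376^1·0.8432^3 = -0.789438
d^2_{0,1}(2.0063) = +0.320986 -0.789438 = -0.468452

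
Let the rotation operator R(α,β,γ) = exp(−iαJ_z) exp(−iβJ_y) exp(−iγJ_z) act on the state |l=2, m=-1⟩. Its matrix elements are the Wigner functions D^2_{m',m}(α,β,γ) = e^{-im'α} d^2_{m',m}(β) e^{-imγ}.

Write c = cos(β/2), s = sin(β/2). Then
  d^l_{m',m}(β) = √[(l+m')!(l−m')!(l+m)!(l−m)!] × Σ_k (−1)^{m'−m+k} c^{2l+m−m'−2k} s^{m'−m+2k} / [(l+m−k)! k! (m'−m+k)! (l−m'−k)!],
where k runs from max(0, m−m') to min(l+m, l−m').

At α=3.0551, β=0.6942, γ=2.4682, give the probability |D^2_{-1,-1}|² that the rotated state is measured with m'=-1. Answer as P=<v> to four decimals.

P=0.2256

Split into d^2_{-1,-1}(β=0.6942) × two z-phases.
Half-angle: c=0.940363, s=0.340172. N=√(1·6·1·6)=6.000000
Admissible k: 0..1 (factorial args all ≥0)
  k=0: (−1)^0·6.0000/(6)·0.9404^4·0.3402^0 = +0.781956
  k=1: (−1)^1·6.0000/(2)·0.9404^2·0.3402^2 = -0.306980
d^2_{-1,-1}(0.6942) = +0.781956 -0.306980 = +0.474976
|D^2_{-1,-1}|² = |d^2_{-1,-1}(β)|² = (+0.474976)² = 0.225602 (the z-rotation phases have unit modulus)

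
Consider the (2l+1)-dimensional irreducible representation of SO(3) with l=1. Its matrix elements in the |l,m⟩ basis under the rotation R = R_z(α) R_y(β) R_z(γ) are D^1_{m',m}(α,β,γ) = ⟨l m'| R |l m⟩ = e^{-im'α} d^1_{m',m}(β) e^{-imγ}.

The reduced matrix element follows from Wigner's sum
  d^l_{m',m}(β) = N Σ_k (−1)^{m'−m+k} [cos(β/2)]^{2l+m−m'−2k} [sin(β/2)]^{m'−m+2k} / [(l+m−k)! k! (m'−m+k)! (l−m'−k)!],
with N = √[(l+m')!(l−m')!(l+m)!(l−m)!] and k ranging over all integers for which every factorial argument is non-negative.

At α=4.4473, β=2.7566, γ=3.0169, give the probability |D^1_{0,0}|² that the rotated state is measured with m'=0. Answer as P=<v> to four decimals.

P=0.8590

D^1_{0,0}(4.4473,2.7566,3.0169) = e^{-i·0·4.4473}·d^1_{0,0}(2.7566)·e^{-i·0·3.0169}. Compute d first:
With c≡cos(β/2)=0.191310 and s≡sin(β/2)=0.981530, N=[1·1·1·1]^{1/2}=1.000000
The bounds max(0,m−m')=0 and min(l+m,l−m')=1 give 2 terms
  k=0: (−1)^0·1.0000/(1)·0.1913^2·0.9815^0 = +0.036599
  k=1: (−1)^1·1.0000/(1)·0.1913^0·0.9815^2 = -0.963401
d^1_{0,0}(2.7566) = +0.036599 -0.963401 = -0.926801
|D^1_{0,0}|² = |d^1_{0,0}(β)|² = (-0.926801)² = 0.858960 (the z-rotation phases have unit modulus)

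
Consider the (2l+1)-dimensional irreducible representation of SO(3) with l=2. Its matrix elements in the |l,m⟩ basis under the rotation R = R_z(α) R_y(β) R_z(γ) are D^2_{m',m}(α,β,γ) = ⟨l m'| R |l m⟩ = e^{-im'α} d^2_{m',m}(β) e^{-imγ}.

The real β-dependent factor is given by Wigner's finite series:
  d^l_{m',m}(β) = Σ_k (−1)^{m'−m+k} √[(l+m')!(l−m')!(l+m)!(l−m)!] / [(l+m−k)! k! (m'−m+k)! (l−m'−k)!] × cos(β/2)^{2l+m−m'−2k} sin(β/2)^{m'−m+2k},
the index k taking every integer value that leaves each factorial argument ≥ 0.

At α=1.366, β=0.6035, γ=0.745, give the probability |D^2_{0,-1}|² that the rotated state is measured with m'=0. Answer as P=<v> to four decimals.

P=0.3275

Split into d^2_{0,-1}(β=0.6035) × two z-phases.
Half-angle: c=0.954818, s=0.297192. N=√(2·2·1·6)=4.898979
The bounds max(0,m−m')=0 and min(l+m,l−m')=1 give 2 terms
  k=0: (−1)^1·4.8990/(2)·0.9548^3·0.2972^1 = -0.633685
  k=1: (−1)^2·4.8990/(2)·0.9548^1·0.2972^3 = +0.061391
d^2_{0,-1}(0.6035) = -0.633685 +0.061391 = -0.572294
|D^2_{0,-1}|² = |d^2_{0,-1}(β)|² = (-0.572294)² = 0.327521 (the z-rotation phases have unit modulus)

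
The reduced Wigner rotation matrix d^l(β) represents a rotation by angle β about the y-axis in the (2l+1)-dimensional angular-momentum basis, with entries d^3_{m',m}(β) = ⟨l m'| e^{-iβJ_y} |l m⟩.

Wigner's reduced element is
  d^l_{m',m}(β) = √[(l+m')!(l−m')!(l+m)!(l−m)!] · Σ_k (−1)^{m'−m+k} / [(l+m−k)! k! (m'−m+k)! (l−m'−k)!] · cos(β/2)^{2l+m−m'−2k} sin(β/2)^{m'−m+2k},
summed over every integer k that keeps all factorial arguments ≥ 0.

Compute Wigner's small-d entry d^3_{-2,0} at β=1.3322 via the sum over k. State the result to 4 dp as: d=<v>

d=0.3055

d^3_{-2,0}(β=1.3322) via Wigner's sum:
With c≡cos(β/2)=0.786238 and s≡sin(β/2)=0.617924, N=[1·120·6·6]^{1/2}=65.726707
The bounds max(0,m−m')=2 and min(l+m,l−m')=3 give 2 terms
  k=2: (−1)^0·65.7267/(12)·0.7862^4·0.6179^2 = +0.799183
  k=3: (−1)^1·65.7267/(12)·0.7862^2·0.6179^4 = -0.493639
d^3_{-2,0}(1.3322) = +0.799183 -0.493639 = +0.305544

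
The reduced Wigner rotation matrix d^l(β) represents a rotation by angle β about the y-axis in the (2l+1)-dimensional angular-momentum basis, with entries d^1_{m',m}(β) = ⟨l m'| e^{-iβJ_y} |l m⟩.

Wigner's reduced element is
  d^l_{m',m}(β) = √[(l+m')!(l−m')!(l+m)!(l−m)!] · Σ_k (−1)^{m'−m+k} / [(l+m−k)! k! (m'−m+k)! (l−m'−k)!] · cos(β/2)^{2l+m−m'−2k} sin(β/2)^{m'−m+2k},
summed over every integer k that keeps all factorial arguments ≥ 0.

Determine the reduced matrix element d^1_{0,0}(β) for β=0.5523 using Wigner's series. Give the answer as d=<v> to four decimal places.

d^1_{0,0}(β=0.5523) via Wigner's sum:
c=cos(0.5523/2)=0.962112, s=sin(0.5523/2)=0.272654; N=√[1·1·1·1]=1.000000
Admissible k: 0..1 (factorial args all ≥0)
  k=0: (−1)^0·1.0000/(1)·0.9621^2·0.2727^0 = +0.925660
  k=1: (−1)^1·1.0000/(1)·0.9621^0·0.2727^2 = -0.074340
d^1_{0,0}(0.5523) = +0.925660 -0.074340 = +0.851320

d=0.8513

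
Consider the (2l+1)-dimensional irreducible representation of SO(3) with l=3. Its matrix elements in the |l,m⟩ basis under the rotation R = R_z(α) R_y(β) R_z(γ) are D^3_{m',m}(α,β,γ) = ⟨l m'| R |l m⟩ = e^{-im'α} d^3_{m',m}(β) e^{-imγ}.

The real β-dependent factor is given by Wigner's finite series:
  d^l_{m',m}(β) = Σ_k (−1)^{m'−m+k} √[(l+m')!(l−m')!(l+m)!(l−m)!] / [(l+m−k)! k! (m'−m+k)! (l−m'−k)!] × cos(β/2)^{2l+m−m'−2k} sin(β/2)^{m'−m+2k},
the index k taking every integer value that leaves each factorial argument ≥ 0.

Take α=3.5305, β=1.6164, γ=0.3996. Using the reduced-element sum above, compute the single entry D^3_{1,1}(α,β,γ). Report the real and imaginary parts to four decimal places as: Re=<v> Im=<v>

Re=0.0431 Im=-0.0434

D^3_{1,1}(3.5305,1.6164,0.3996) = e^{-i·1·3.5305}·d^3_{1,1}(1.6164)·e^{-i·1·0.3996}. Compute d first:
c=cos(1.6164/2)=0.690801, s=sin(1.6164/2)=0.723045; N=√[24·2·24·2]=48.000000
The bounds max(0,m−m')=0 and min(l+m,l−m')=2 give 3 terms
  k=0: (−1)^0·48.0000/(48)·0.6908^6·0.7230^0 = +0.108672
  k=1: (−1)^1·48.0000/(6)·0.6908^4·0.7230^2 = -0.952429
  k=2: (−1)^2·48.0000/(8)·0.6908^2·0.7230^4 = +0.782561
d^3_{1,1}(1.6164) = +0.108672 -0.952429 +0.782561 = -0.061195
Phases: e^{-i·(1)·3.5305}=-0.925324+0.379178i, e^{-i·(1)·0.3996}=+0.921217-0.389050i ⇒ D=+0.043137-0.043406i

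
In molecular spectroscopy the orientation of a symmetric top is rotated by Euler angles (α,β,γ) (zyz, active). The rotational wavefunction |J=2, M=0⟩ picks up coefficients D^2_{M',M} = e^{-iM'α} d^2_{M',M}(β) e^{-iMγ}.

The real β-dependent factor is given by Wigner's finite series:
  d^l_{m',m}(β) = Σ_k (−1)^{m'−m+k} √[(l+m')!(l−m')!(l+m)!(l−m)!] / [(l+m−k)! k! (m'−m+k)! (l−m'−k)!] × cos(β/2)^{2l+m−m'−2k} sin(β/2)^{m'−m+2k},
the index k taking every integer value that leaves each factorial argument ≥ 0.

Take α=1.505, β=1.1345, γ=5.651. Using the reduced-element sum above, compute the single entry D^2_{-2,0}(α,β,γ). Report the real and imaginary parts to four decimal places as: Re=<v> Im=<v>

Re=-0.4987 Im=0.0660

Split into d^2_{-2,0}(β=1.1345) × two z-phases.
Half-angle: c=0.843382, s=0.537315. N=√(1·24·2·2)=9.797959
k∈{2} keeps every argument non-negative
  k=2: (−1)^0·9.7980/(4)·0.8434^2·0.5373^2 = +0.503016
d^2_{-2,0}(1.1345) = +0.503016
Phases: e^{-i·(-2)·1.505}=-0.991354+0.131213i, e^{-i·(0)·5.651}=+1.000000+0.000000i ⇒ D=-0.498667+0.066002i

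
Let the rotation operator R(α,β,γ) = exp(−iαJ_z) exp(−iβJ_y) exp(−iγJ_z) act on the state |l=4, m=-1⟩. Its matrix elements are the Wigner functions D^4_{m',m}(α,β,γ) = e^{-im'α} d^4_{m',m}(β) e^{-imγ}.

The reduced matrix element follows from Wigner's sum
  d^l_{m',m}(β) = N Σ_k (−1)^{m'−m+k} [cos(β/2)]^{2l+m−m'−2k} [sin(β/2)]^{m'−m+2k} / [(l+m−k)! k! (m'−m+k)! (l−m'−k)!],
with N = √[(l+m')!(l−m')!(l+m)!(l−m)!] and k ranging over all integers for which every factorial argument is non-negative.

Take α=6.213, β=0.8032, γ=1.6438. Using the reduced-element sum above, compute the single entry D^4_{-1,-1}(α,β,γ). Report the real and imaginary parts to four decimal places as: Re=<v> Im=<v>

D^4_{-1,-1}(6.213,0.8032,1.6438) = e^{-i·-1·6.213}·d^4_{-1,-1}(0.8032)·e^{-i·-1·1.6438}. Compute d first:
With c≡cos(β/2)=0.920437 and s≡sin(β/2)=0.390892, N=[6·120·6·120]^{1/2}=720.000000
k: max(0,(-1)−(-1))=0 … min(4+(-1),4−(-1))=3
  k=0: (−1)^0·720.0000/(720)·0.9204^8·0.3909^0 = +0.515171
  k=1: (−1)^1·720.0000/(48)·0.9204^6·0.3909^2 = -1.393694
  k=2: (−1)^2·720.0000/(24)·0.9204^4·0.3909^4 = +0.502715
  k=3: (−1)^3·720.0000/(72)·0.9204^2·0.3909^6 = -0.030222
d^4_{-1,-1}(0.8032) = +0.515171 -1.393694 +0.502715 -0.030222 = -0.406030
Attach z-rotation phases: D = e^{-i(-1)(6.213)}·(-0.406030)·e^{-i(-1)(1.6438)} = +0.001144-0.406028i

Re=0.0011 Im=-0.4060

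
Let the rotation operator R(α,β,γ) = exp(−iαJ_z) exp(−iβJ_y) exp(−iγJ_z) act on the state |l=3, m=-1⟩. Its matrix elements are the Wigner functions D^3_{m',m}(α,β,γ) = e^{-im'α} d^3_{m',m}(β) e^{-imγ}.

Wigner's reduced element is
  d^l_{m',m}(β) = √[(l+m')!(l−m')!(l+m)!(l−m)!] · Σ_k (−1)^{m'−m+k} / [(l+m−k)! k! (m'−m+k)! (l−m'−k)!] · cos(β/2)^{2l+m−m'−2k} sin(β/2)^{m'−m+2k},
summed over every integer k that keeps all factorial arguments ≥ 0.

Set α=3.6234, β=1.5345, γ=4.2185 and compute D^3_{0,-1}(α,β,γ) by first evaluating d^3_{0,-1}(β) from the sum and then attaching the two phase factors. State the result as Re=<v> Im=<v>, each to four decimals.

Split into d^3_{0,-1}(β=1.5345) × two z-phases.
c=cos(1.5345/2)=0.719822, s=sin(1.5345/2)=0.694158; N=√[6·6·2·24]=41.569219
The bounds max(0,m−m')=0 and min(l+m,l−m')=2 give 3 terms
  k=0: (−1)^1·41.5692/(12)·0.7198^5·0.6942^1 = -0.464703
  k=1: (−1)^2·41.5692/(4)·0.7198^3·0.6942^3 = +1.296473
  k=2: (−1)^3·41.5692/(12)·0.7198^1·0.6942^5 = -0.401891
d^3_{0,-1}(1.5345) = -0.464703 +1.296473 -0.401891 = +0.429878
Attach z-rotation phases: D = e^{-i(0)(3.6234)}·(+0.429878)·e^{-i(-1)(4.2185)} = -0.203785-0.378506i

Re=-0.2038 Im=-0.3785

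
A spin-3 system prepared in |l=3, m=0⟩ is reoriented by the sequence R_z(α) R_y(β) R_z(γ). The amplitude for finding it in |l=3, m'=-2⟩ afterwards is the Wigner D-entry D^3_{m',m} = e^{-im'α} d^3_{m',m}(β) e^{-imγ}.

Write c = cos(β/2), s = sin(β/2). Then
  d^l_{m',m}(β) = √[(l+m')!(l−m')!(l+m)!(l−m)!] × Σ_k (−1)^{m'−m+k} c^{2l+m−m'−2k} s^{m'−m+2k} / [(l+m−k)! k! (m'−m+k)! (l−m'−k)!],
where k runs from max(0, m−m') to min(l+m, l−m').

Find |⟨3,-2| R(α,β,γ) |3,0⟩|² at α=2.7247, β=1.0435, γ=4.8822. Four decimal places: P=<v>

Split into d^3_{-2,0}(β=1.0435) × two z-phases.
Half-angle: c=0.866948, s=0.498398. N=√(1·120·6·6)=65.726707
k∈{2,3} keeps every argument non-negative
  k=2: (−1)^0·65.7267/(12)·0.8669^4·0.4984^2 = +0.768575
  k=3: (−1)^1·65.7267/(12)·0.8669^2·0.4984^4 = -0.254011
d^3_{-2,0}(1.0435) = +0.768575 -0.254011 = +0.514564
|D^3_{-2,0}|² = |d^3_{-2,0}(β)|² = (+0.514564)² = 0.264776 (the z-rotation phases have unit modulus)

P=0.2648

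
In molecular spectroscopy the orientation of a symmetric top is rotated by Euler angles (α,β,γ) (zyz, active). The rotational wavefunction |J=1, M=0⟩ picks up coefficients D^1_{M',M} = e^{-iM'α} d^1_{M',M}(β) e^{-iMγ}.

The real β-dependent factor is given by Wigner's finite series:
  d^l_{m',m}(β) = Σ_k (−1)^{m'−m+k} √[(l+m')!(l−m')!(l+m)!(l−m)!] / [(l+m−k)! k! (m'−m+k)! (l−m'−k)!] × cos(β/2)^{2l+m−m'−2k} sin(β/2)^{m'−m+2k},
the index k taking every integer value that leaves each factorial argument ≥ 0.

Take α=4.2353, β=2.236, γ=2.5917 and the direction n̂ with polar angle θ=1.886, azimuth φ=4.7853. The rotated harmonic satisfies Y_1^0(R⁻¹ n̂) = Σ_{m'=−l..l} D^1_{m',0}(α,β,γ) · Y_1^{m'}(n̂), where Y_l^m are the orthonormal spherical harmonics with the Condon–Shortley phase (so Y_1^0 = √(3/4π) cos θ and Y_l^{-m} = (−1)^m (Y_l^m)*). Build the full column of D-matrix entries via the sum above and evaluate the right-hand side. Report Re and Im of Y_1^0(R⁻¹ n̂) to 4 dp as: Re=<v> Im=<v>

Need the full column D^1_{m',0} for m'=−1..1 at α=4.2353, β=2.236, γ=2.5917.
cos(β/2)=0.437482, sin(β/2)=0.899227
d^1_{-1,0}: single k=1 term ⇒ +0.556345;  D = -0.255471-0.494221i
d^1_{0,0}: k∈[0..1] ⇒ +0.191390 -0.808610 = -0.617219;  D = -0.617219+0.000000i
d^1_{1,0}: single k=0 term ⇒ -0.556345;  D = +0.255471-0.494221i
Y_1^{m'}(θ=1.886,φ=4.7853) and Σ D·Y over m':
  (-0.2555-0.4942i)·(+0.0239+0.3276i)  (-0.6172+0.0000i)·(-0.1515+0.0000i)  (+0.2555-0.4942i)·(-0.0239+0.3276i)
Y_1^0(R⁻¹ n̂) = +0.405079+0.000000i

Re=0.4051 Im=0.0000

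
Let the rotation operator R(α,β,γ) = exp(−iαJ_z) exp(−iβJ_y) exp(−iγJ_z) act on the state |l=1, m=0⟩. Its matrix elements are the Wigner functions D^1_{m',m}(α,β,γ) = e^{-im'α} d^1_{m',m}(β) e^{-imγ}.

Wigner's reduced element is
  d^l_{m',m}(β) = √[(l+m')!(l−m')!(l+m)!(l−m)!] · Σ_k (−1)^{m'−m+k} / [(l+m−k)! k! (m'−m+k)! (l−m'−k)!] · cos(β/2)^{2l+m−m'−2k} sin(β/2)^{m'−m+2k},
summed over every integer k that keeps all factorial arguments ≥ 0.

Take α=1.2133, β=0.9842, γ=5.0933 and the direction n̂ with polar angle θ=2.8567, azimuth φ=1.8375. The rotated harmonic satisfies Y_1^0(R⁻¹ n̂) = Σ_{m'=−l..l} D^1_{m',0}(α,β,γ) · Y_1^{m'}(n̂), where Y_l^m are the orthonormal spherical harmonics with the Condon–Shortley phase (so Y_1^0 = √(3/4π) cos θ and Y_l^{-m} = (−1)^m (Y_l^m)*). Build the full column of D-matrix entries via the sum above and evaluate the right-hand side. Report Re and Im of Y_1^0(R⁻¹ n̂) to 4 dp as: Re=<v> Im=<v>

Need the full column D^1_{m',0} for m'=−1..1 at α=1.2133, β=0.9842, γ=5.0933.
cos(β/2)=0.881343, sin(β/2)=0.472478
d^1_{-1,0}: single k=1 term ⇒ +0.588899;  D = +0.206074+0.551667i
d^1_{0,0}: k∈[0..1] ⇒ +0.776765 -0.223235 = +0.553530;  D = +0.553530+0.000000i
d^1_{1,0}: single k=0 term ⇒ -0.588899;  D = -0.206074+0.551667i
Y_1^{m'}(θ=2.8567,φ=1.8375) and Σ D·Y over m':
  (+0.2061+0.5517i)·(-0.0256-0.0937i)  (+0.5535+0.0000i)·(-0.4689+0.0000i)  (-0.2061+0.5517i)·(+0.0256-0.0937i)
Y_1^0(R⁻¹ n̂) = -0.166753+0.000000i

Re=-0.1668 Im=0.0000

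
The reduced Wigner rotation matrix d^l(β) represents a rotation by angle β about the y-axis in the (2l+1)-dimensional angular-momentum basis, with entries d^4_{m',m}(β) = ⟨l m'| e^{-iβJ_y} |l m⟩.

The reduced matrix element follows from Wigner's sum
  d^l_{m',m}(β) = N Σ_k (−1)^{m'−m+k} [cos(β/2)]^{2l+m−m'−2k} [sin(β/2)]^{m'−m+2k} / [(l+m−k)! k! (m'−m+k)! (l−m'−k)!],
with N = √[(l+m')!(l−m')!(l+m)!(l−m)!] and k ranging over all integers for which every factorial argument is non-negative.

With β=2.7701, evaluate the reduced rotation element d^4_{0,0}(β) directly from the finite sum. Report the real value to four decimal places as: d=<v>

d=0.4171

d^4_{0,0}(β=2.7701) via Wigner's sum:
With c≡cos(β/2)=0.184680 and s≡sin(β/2)=0.982799, N=[24·24·24·24]^{1/2}=576.000000
Admissible k: 0..4 (factorial args all ≥0)
  k=0: (−1)^0·576.0000/(576)·0.1847^8·0.9828^0 = +0.000001
  k=1: (−1)^1·576.0000/(36)·0.1847^6·0.9828^2 = -0.000613
  k=2: (−1)^2·576.0000/(16)·0.1847^4·0.9828^4 = +0.039070
  k=3: (−1)^3·576.0000/(36)·0.1847^2·0.9828^6 = -0.491754
  k=4: (−1)^4·576.0000/(576)·0.1847^0·0.9828^8 = +0.870395
d^4_{0,0}(2.7701) = +0.000001 -0.000613 +0.039070 -0.491754 +0.870395 = +0.417100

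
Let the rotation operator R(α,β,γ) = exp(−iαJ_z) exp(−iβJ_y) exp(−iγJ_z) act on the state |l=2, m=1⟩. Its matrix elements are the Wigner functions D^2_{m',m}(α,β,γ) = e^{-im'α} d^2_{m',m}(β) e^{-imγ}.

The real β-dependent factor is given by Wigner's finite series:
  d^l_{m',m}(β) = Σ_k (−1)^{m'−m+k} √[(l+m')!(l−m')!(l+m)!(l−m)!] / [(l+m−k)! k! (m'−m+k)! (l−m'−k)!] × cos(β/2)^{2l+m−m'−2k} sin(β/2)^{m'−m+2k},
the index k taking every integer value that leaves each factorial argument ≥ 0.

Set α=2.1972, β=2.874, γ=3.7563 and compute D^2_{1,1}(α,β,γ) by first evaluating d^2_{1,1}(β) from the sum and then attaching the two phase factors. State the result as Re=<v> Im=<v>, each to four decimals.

Re=-0.0493 Im=-0.0169

Split into d^2_{1,1}(β=2.874) × two z-phases.
c=cos(2.874/2)=0.133397, s=sin(2.874/2)=0.991063; N=√[6·1·6·1]=6.000000
Admissible k: 0..1 (factorial args all ≥0)
  k=0: (−1)^0·6.0000/(6)·0.1334^4·0.9911^0 = +0.000317
  k=1: (−1)^1·6.0000/(2)·0.1334^2·0.9911^2 = -0.052435
d^2_{1,1}(2.874) = +0.000317 -0.052435 = -0.052118
Attach z-rotation phases: D = e^{-i(1)(2.1972)}·(-0.052118)·e^{-i(1)(3.7563)} = -0.049311-0.016873i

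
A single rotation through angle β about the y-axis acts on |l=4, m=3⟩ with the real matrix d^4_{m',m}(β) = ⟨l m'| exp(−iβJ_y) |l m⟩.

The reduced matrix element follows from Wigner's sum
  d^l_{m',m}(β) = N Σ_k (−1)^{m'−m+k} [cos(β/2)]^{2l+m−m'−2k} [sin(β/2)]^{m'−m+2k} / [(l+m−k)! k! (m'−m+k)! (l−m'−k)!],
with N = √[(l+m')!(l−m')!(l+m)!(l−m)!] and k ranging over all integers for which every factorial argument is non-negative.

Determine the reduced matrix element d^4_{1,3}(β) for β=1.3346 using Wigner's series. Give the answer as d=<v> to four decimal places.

d^4_{1,3}(β=1.3346) via Wigner's sum:
With c≡cos(β/2)=0.785495 and s≡sin(β/2)=0.618867, N=[120·6·5040·1]^{1/2}=1904.940944
k: max(0,(3)−(1))=2 … min(4+(3),4−(1))=3
  k=2: (−1)^0·1904.9409/(240)·0.7855^6·0.6189^2 = +0.714048
  k=3: (−1)^1·1904.9409/(144)·0.7855^4·0.6189^4 = -0.738727
d^4_{1,3}(1.3346) = +0.714048 -0.738727 = -0.024679

d=-0.0247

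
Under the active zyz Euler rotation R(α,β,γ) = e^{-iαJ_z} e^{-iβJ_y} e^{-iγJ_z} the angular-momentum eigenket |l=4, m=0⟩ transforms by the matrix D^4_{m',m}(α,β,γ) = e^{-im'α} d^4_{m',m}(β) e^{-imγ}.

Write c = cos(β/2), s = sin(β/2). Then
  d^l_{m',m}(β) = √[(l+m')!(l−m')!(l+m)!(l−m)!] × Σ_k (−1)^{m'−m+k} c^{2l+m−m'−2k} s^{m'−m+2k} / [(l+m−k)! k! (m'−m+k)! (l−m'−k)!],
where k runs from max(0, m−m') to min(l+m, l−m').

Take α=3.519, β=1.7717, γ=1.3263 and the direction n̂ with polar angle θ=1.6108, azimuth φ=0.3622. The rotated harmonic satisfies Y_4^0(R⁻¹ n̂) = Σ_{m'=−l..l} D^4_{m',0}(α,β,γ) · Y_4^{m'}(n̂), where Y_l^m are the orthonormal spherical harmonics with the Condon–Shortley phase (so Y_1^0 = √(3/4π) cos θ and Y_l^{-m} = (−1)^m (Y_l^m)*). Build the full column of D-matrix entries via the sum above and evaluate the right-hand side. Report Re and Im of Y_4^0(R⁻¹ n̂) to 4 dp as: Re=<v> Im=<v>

Need the full column D^4_{m',0} for m'=−4..4 at α=3.519, β=1.7717, γ=1.3263.
cos(β/2)=0.632631, sin(β/2)=0.774453
d^4_{-4,0}: single k=4 term ⇒ +0.482095;  D = +0.029470+0.481193i
d^4_{-3,0}: k∈[3..4] ⇒ +0.556933 -0.834626 = -0.277692;  D = +0.117922+0.251411i
d^4_{-2,0}: k∈[2..4] ⇒ +0.364767 -1.457717 +0.819206 = -0.273744;  D = -0.199395-0.187557i
d^4_{-1,0}: k∈[1..4] ⇒ +0.140464 -1.263006 +1.892753 -0.472750 = +0.297462;  D = -0.276527-0.109618i
d^4_{0,0}: k∈[0..4] ⇒ +0.025657 -0.615198 +2.074368 -1.381631 +0.129408 = +0.232605;  D = +0.232605+0.000000i
d^4_{1,0}: k∈[0..3] ⇒ -0.140464 +1.263006 -1.892753 +0.472750 = -0.297462;  D = +0.276527-0.109618i
d^4_{2,0}: k∈[0..2] ⇒ +0.364767 -1.457717 +0.819206 = -0.273744;  D = -0.199395+0.187557i
d^4_{3,0}: k∈[0..1] ⇒ -0.556933 +0.834626 = +0.277692;  D = -0.117922+0.251411i
d^4_{4,0}: single k=0 term ⇒ +0.482095;  D = +0.029470-0.481193i
Y_4^{m'}(θ=1.6108,φ=0.3622) and Σ D·Y over m':
  (+0.0295+0.4812i)·(+0.0537-0.4378i)  (+0.1179+0.2514i)·(-0.0232+0.0442i)  (-0.1994-0.1876i)·(-0.2473+0.2189i)  (-0.2765-0.1096i)·(+0.0528-0.0200i)  (+0.2326+0.0000i)·(+0.3123+0.0000i)  (+0.2765-0.1096i)·(-0.0528-0.0200i)  (-0.1994+0.1876i)·(-0.2473-0.2189i)  (-0.1179+0.2514i)·(+0.0232+0.0442i)  (+0.0295-0.4812i)·(+0.0537+0.4378i)
Y_4^0(R⁻¹ n̂) = +0.616581+0.000000i

Re=0.6166 Im=0.0000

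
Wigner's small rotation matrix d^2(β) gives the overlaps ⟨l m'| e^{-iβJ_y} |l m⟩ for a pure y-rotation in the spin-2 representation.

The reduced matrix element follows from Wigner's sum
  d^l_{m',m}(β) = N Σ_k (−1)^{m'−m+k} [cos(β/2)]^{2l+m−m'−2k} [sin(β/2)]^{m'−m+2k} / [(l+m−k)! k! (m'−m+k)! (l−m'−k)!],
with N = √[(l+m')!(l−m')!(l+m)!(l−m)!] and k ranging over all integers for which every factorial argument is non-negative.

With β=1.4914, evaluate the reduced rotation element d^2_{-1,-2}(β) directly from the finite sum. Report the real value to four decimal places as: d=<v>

d^2_{-1,-2}(β=1.4914) via Wigner's sum:
Half-angle: c=0.734613, s=0.678486. N=√(1·6·1·24)=12.000000
The bounds max(0,m−m')=0 and min(l+m,l−m')=0 give 1 term
  k=0: (−1)^1·12.0000/(6)·0.7346^3·0.6785^1 = -0.537956
d^2_{-1,-2}(1.4914) = -0.537956

d=-0.5380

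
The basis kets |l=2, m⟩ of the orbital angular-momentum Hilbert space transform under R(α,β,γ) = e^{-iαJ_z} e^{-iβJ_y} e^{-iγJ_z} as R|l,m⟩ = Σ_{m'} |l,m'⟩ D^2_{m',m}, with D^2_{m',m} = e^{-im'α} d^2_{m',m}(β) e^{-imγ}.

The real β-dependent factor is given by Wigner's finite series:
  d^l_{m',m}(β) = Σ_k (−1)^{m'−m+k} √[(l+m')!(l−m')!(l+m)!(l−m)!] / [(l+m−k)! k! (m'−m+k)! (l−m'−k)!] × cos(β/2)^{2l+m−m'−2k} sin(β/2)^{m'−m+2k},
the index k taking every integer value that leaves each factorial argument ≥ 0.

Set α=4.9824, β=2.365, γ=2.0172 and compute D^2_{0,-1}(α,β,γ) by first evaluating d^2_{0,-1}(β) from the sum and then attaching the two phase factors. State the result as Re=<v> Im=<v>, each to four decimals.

First d^2_{0,-1}(β=2.365), then the phase factors e^{-i(0)α} and e^{-i(-1)γ}:
Half-angle: c=0.378612, s=0.925555. N=√(2·2·1·6)=4.898979
The bounds max(0,m−m')=0 and min(l+m,l−m')=1 give 2 terms
  k=0: (−1)^1·4.8990/(2)·0.3786^3·0.9256^1 = -0.123044
  k=1: (−1)^2·4.8990/(2)·0.3786^1·0.9256^3 = +0.735322
d^2_{0,-1}(2.365) = -0.123044 +0.735322 = +0.612277
Attach z-rotation phases: D = e^{-i(0)(4.9824)}·(+0.612277)·e^{-i(-1)(2.0172)} = -0.264335+0.552278i

Re=-0.2643 Im=0.5523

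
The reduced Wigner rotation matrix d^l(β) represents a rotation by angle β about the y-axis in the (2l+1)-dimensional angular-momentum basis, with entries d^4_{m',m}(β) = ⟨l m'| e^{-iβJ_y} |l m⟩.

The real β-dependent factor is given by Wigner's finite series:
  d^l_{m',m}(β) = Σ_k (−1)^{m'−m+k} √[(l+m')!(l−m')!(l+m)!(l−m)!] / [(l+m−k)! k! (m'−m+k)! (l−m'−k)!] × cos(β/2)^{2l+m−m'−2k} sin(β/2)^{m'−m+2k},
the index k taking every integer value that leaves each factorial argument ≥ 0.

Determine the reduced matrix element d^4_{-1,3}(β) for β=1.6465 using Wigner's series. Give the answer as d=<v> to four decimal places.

d^4_{-1,3}(β=1.6465) via Wigner's sum:
c=cos(1.6465/2)=0.679841, s=sin(1.6465/2)=0.733359; N=√[6·120·5040·1]=1904.940944
The bounds max(0,m−m')=4 and min(l+m,l−m')=5 give 2 terms
  k=4: (−1)^0·1904.9409/(144)·0.6798^4·0.7334^4 = +0.817366
  k=5: (−1)^1·1904.9409/(240)·0.6798^2·0.7334^6 = -0.570671
d^4_{-1,3}(1.6465) = +0.817366 -0.570671 = +0.246695

d=0.2467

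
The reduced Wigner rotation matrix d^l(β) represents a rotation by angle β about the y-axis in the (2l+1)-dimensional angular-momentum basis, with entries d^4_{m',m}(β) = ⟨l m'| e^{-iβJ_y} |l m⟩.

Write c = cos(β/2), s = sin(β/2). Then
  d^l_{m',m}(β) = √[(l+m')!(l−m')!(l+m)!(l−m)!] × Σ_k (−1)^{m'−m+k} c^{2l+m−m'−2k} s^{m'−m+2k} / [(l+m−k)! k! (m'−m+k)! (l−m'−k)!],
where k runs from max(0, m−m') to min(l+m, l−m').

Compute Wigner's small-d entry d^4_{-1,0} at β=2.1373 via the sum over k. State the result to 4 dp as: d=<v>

d=0.2490

d^4_{-1,0}(β=2.1373) via Wigner's sum:
With c≡cos(β/2)=0.481308 and s≡sin(β/2)=0.876552, N=[6·120·24·24]^{1/2}=643.987578
k∈{1,2,3,4} keeps every argument non-negative
  k=1: (−1)^0·643.9876/(144)·0.4813^7·0.8766^1 = +0.023456
  k=2: (−1)^1·643.9876/(24)·0.4813^5·0.8766^3 = -0.466782
  k=3: (−1)^2·643.9876/(24)·0.4813^3·0.8766^5 = +1.548185
  k=4: (−1)^3·643.9876/(144)·0.4813^1·0.8766^7 = -0.855816
d^4_{-1,0}(2.1373) = +0.023456 -0.466782 +1.548185 -0.855816 = +0.249043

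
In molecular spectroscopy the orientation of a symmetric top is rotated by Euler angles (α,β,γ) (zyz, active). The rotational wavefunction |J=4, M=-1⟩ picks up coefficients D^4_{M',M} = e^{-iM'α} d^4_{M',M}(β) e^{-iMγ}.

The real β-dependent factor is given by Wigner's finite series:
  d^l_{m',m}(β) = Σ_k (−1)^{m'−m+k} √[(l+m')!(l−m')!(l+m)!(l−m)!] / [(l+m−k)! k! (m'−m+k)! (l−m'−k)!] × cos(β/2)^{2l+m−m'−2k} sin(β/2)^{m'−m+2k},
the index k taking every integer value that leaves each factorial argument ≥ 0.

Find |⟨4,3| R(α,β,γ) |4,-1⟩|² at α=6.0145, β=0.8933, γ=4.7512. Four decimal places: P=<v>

P=0.0690

Split into d^4_{3,-1}(β=0.8933) × two z-phases.
With c≡cos(β/2)=0.901899 and s≡sin(β/2)=0.431947, N=[5040·1·6·120]^{1/2}=1904.940944
The bounds max(0,m−m')=0 and min(l+m,l−m')=1 give 2 terms
  k=0: (−1)^4·1904.9409/(144)·0.9019^4·0.4319^4 = +0.304699
  k=1: (−1)^5·1904.9409/(240)·0.9019^2·0.4319^6 = -0.041934
d^4_{3,-1}(0.8933) = +0.304699 -0.041934 = +0.262765
|D^4_{3,-1}|² = |d^4_{3,-1}(β)|² = (+0.262765)² = 0.069046 (the z-rotation phases have unit modulus)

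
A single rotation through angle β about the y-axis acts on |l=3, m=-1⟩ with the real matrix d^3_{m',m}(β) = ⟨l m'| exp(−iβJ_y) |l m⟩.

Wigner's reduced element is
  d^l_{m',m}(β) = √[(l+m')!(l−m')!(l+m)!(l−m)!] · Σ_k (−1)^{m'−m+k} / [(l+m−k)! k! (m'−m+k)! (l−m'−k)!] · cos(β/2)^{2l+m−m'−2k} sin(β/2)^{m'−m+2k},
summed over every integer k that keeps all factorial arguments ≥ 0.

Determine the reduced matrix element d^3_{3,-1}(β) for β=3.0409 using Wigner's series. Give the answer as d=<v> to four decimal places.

d=0.0098

d^3_{3,-1}(β=3.0409) via Wigner's sum:
With c≡cos(β/2)=0.050325 and s≡sin(β/2)=0.998733, N=[720·1·2·24]^{1/2}=185.903201
Admissible k: 0..0 (factorial args all ≥0)
  k=0: (−1)^4·185.9032/(48)·0.0503^2·0.9987^4 = +0.009759
d^3_{3,-1}(3.0409) = +0.009759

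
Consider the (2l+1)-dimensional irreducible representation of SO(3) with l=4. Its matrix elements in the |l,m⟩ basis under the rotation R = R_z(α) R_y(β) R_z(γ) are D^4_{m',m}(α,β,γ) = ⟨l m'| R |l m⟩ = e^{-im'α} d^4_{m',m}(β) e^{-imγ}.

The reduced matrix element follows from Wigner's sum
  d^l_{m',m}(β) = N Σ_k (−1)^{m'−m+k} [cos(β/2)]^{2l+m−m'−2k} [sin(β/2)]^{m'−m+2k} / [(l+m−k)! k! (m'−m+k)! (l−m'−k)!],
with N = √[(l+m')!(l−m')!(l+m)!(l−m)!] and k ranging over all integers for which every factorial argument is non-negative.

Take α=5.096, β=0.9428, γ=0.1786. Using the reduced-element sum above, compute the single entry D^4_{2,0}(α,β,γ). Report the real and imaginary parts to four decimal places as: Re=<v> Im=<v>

Split into d^4_{2,0}(β=0.9428) × two z-phases.
With c≡cos(β/2)=0.890933 and s≡sin(β/2)=0.454134, N=[720·2·24·24]^{1/2}=910.735966
k: max(0,(0)−(2))=0 … min(4+(0),4−(2))=2
  k=0: (−1)^2·910.7360/(96)·0.8909^6·0.4541^2 = +0.978500
  k=1: (−1)^3·910.7360/(36)·0.8909^4·0.4541^4 = -0.677965
  k=2: (−1)^4·910.7360/(96)·0.8909^2·0.4541^6 = +0.066057
d^4_{2,0}(0.9428) = +0.978500 -0.677965 +0.066057 = +0.366592
Phases: e^{-i·(2)·5.096}=-0.719842+0.694138i, e^{-i·(0)·0.1786}=+1.000000+0.000000i ⇒ D=-0.263888+0.254465i

Re=-0.2639 Im=0.2545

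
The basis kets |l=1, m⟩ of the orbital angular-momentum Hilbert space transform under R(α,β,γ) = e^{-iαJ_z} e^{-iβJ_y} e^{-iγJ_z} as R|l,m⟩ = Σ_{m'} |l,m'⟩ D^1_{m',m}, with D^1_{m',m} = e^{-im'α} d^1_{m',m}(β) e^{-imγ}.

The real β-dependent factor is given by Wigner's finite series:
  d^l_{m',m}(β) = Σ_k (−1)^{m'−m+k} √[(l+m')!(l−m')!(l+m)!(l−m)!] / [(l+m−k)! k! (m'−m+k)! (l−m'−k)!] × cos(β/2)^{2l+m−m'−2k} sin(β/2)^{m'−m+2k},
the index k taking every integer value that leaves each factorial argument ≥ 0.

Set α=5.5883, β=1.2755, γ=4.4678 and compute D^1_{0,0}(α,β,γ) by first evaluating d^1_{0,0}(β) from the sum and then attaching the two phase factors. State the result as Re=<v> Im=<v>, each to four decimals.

D^1_{0,0}(5.5883,1.2755,4.4678) = e^{-i·0·5.5883}·d^1_{0,0}(1.2755)·e^{-i·0·4.4678}. Compute d first:
c=cos(1.2755/2)=0.803437, s=sin(1.2755/2)=0.595389; N=√[1·1·1·1]=1.000000
Admissible k: 0..1 (factorial args all ≥0)
  k=0: (−1)^0·1.0000/(1)·0.8034^2·0.5954^0 = +0.645512
  k=1: (−1)^1·1.0000/(1)·0.8034^0·0.5954^2 = -0.354488
d^1_{0,0}(1.2755) = +0.645512 -0.354488 = +0.291023
D = (+1.000000+0.000000i)·(+0.291023)·(+1.000000+0.000000i) = +0.291023+0.000000i

Re=0.2910 Im=0.0000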